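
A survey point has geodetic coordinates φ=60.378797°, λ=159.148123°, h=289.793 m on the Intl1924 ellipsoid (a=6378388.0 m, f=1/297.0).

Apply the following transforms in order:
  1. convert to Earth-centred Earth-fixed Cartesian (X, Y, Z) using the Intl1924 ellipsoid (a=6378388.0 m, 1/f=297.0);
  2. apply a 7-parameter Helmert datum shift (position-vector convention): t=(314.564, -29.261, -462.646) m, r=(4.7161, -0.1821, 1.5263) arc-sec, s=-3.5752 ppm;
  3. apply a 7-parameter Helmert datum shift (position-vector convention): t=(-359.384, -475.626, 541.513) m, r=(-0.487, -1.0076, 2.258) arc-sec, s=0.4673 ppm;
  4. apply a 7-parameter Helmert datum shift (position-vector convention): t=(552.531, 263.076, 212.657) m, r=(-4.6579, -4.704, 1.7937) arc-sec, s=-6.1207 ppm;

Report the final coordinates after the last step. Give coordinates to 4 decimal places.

start: φ=60.378797°, λ=159.148123°, h=289.793 m
→ ECEF (a=6378388.000, f=1/297.0): X=-2953767.4191, Y=1125092.3631, Z=5521829.3577
→ Helmert 7p (PV): X=-2953455.4950, Y=1124910.9704, Z=5521370.0867
→ Helmert 7p (PV): X=-2953855.5455, Y=1124416.5746, Z=5521897.0963
→ Helmert 7p (PV): X=-2953420.6424, Y=1124771.7769, Z=5521983.1997

X=-2953420.6424 m, Y=1124771.7769 m, Z=5521983.1997 m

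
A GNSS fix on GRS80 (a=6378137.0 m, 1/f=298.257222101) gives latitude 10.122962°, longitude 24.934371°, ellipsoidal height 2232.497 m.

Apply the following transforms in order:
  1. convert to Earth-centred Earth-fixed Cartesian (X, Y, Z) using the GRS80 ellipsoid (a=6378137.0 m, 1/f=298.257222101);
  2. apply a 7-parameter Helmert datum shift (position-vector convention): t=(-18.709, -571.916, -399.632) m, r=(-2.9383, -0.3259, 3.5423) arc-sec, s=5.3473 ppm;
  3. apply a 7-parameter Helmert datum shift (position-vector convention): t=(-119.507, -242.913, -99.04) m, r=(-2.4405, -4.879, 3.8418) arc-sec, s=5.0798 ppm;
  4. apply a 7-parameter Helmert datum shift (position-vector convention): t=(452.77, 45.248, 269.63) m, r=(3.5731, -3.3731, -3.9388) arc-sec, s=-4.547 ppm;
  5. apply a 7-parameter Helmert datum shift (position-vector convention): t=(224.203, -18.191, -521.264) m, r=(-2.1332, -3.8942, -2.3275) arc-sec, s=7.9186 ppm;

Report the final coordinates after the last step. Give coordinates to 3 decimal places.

X=5696721.415 m, Y=2647536.803 m, Z=1113591.297 m

start: φ=10.122962°, λ=24.934371°, h=2232.497 m
→ ECEF (a=6378137.000, f=1/298.257222101): X=5696185.7624, Y=2648235.8905, Z=1114032.3683
→ Helmert 7p (PV): X=5696150.2726, Y=2647791.8295, Z=1113609.9684
→ Helmert 7p (PV): X=5695984.0425, Y=2647681.6375, Z=1113619.9945
→ Helmert 7p (PV): X=5696443.2611, Y=2647586.7864, Z=1114023.5736
→ Helmert 7p (PV): X=5696721.4152, Y=2647536.8026, Z=1113591.2969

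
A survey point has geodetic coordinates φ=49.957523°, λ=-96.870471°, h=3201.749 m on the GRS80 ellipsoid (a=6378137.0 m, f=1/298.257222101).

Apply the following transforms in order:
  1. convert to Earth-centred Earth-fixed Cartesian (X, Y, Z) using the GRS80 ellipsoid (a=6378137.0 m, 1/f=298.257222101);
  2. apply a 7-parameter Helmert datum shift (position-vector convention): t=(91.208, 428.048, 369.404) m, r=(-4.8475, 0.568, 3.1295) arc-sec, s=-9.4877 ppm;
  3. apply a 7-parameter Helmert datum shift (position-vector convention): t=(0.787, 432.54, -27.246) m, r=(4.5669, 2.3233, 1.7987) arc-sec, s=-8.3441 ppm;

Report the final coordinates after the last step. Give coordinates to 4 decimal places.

start: φ=49.957523°, λ=-96.870471°, h=3201.749 m
→ ECEF (a=6378137.000, f=1/298.257222101): X=-492083.2064, Y=-4084003.2990, Z=4862201.8992
→ Helmert 7p (PV): X=-491911.9776, Y=-4083429.7020, Z=4862622.5058
→ Helmert 7p (PV): X=-491816.7069, Y=-4083075.0412, Z=4862469.8160

X=-491816.7069 m, Y=-4083075.0412 m, Z=4862469.8160 m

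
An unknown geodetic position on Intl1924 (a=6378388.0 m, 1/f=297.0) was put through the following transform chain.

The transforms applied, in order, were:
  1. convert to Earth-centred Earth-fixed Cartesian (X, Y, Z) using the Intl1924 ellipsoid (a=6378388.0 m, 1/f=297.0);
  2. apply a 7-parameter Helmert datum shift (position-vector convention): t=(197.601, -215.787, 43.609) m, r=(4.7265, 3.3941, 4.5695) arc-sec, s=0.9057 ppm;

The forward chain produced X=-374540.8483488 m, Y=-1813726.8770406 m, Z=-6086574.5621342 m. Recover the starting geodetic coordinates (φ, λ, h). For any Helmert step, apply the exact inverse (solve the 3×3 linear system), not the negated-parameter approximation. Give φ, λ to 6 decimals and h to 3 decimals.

start: X=-374540.8483, Y=-1813726.8770, Z=-6086574.5621 m
→ Helmert⁻¹: X=-374678.1335, Y=-1813640.6193, Z=-6086577.2648
→ geod (Bowring, a=6378388.000): φ=-73.18405000°, λ=-101.67246800°, h=3359.6140 m

φ=-73.184050°, λ=-101.672468°, h=3359.614 m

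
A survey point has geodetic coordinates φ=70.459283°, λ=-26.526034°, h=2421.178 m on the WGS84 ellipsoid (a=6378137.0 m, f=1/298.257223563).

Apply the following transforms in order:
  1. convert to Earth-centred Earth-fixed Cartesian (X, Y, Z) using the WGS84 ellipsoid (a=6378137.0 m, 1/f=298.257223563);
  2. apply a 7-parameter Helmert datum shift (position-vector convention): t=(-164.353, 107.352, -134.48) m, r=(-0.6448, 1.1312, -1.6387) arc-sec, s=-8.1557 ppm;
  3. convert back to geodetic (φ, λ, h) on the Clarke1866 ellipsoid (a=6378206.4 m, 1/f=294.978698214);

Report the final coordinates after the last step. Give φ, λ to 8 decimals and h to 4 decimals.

φ=70.46167468°, λ=-26.52504156°, h=2319.1149 m

start: φ=70.459283°, λ=-26.526034°, h=2421.178 m
→ ECEF (a=6378137.000, f=1/298.257223563): X=1915188.9617, Y=-955964.7830, Z=5990653.6291
→ Helmert 7p (PV): X=1915034.2480, Y=-955846.1227, Z=5990462.7763
→ geod (Bowring, a=6378206.400): φ=70.46167468°, λ=-26.52504156°, h=2319.1149 m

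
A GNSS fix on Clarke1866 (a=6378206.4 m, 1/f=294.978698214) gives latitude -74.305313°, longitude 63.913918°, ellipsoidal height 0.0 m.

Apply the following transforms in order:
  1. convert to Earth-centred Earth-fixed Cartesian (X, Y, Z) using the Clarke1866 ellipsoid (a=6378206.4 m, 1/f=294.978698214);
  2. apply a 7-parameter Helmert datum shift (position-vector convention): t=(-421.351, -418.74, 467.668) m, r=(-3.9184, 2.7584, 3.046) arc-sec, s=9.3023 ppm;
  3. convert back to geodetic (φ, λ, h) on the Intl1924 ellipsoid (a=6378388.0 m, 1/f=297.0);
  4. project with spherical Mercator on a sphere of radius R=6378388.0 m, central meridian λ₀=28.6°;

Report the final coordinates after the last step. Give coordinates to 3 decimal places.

start: φ=-74.305313°, λ=63.913918°, h=0.000 m
→ ECEF (a=6378206.400, f=1/294.978698214): X=761075.1314, Y=1554503.3099, Z=-6118064.9463
→ Helmert 7p (PV): X=760556.0857, Y=1553994.0440, Z=-6117693.8994
→ geod (Bowring, a=6378388.000): φ=-74.30964198°, λ=63.92194007°, h=-860.0479 m
→ merc (R=6378388.0, λ₀=28.6°): E=3932175.1201, N=-12642289.4517

E=3932175.120 m, N=-12642289.452 m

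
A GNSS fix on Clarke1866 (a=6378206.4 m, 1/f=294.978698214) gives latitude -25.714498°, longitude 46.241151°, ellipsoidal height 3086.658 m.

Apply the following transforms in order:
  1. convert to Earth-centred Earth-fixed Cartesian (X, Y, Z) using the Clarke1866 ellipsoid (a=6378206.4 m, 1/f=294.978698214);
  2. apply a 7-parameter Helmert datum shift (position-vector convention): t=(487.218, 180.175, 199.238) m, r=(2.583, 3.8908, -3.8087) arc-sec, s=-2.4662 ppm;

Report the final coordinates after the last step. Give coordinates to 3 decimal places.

X=3979419.249 m, Y=4155276.978 m, Z=-2751598.802 m

start: φ=-25.714498°, λ=46.241151°, h=3086.658 m
→ ECEF (a=6378206.400, f=1/294.978698214): X=3978917.0261, Y=4155146.0614, Z=-2751781.8055
→ Helmert 7p (PV): X=3979419.2492, Y=4155276.9779, Z=-2751598.8020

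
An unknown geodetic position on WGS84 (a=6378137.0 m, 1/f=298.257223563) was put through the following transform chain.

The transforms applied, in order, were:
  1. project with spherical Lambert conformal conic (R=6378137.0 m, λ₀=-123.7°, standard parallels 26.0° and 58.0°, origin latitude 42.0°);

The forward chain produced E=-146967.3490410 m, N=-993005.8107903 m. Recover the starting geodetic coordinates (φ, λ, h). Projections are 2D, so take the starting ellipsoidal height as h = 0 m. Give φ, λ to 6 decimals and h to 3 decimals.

φ=32.752858°, λ=-125.310251°, h=0.000 m

start: E=-146967.3490, N=-993005.8108 m
→ lcc⁻¹: φ=32.75285800°, λ=-125.31025100°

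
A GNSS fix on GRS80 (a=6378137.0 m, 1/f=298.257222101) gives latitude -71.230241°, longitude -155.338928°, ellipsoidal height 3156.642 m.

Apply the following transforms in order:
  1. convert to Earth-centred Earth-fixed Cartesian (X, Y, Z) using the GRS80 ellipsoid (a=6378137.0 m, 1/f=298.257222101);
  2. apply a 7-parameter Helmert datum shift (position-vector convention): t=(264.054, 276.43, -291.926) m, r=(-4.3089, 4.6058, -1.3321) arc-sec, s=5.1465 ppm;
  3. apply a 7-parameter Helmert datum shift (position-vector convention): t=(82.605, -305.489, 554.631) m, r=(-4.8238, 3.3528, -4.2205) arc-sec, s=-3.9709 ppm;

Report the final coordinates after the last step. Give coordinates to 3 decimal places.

X=-1871539.941 m, Y=-859559.220 m, Z=-6019219.448 m

start: φ=-71.230241°, λ=-155.338928°, h=3156.642 m
→ ECEF (a=6378137.000, f=1/298.257222101): X=-1871629.0031, Y=-859312.9989, Z=-6019585.3355
→ Helmert 7p (PV): X=-1871514.5464, Y=-859154.6545, Z=-6019848.4972
→ Helmert 7p (PV): X=-1871539.9406, Y=-859559.2202, Z=-6019219.4484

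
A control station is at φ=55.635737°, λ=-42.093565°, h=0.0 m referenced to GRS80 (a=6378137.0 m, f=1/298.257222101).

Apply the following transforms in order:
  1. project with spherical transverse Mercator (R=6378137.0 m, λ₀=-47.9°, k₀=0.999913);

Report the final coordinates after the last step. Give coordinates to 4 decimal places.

start: φ=55.635737°, λ=-42.093565°, h=0.000 m
→ tm (R=6378137.0, λ₀=-47.9°): E=364585.4298, N=6208073.9747

E=364585.4298 m, N=6208073.9747 m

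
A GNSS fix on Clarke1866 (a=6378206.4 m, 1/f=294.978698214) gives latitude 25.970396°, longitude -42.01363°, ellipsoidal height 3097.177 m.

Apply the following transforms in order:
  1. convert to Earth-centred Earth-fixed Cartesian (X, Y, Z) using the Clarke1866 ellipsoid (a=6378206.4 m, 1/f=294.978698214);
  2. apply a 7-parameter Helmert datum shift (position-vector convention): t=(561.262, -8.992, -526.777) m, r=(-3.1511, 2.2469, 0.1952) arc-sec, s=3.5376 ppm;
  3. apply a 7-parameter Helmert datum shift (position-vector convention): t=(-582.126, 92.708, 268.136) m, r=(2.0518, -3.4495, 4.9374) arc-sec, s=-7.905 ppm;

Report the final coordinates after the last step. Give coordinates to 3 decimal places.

start: φ=25.970396°, λ=-42.013630°, h=3097.177 m
→ ECEF (a=6378206.400, f=1/294.978698214): X=4265218.4078, Y=-3842257.5450, Z=2777312.4259
→ Helmert 7p (PV): X=4265828.6488, Y=-3842233.6639, Z=2776807.7098
→ Helmert 7p (PV): X=4265258.3350, Y=-3842036.0937, Z=2777087.0148

X=4265258.335 m, Y=-3842036.094 m, Z=2777087.015 m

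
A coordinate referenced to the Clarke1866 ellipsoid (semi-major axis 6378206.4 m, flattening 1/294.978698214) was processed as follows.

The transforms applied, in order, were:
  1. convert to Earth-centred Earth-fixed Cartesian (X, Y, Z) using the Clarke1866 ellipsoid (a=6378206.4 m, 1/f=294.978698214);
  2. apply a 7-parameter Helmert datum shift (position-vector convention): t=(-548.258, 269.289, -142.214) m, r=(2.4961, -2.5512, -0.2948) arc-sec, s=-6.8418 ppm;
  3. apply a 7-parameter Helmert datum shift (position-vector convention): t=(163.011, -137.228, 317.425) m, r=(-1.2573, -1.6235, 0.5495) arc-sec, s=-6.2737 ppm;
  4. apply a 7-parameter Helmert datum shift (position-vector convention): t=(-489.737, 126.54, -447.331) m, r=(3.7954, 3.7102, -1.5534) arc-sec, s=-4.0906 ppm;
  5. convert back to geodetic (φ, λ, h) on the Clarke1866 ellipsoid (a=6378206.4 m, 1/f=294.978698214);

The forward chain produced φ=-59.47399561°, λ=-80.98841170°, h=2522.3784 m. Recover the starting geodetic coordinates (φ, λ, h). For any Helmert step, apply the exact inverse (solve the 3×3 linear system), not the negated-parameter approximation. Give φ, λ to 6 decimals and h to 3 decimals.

start: φ=-59.473996°, λ=-80.988412°, h=2522.378 m
→ ECEF (a=6378206.400, f=1/294.978698214): X=508924.3051, Y=-3209020.8107, Z=-5472918.8014
→ Helmert⁻¹: X=509538.7307, Y=-3209257.3368, Z=-5472425.6385
→ Helmert⁻¹: X=509327.2901, Y=-3209108.2390, Z=-5472800.9682
→ Helmert⁻¹: X=509815.9346, Y=-3209464.9845, Z=-5472663.6639
→ geod (Bowring, a=6378206.400): φ=-59.46836200°, λ=-80.97411200°, h=2596.4470 m

φ=-59.468362°, λ=-80.974112°, h=2596.447 m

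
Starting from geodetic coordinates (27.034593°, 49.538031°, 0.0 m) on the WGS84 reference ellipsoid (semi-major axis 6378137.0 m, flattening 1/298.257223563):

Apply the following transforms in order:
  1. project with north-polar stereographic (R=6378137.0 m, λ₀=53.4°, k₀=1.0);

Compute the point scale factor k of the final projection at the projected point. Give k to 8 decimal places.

start: φ=27.034593°, λ=49.538031°, h=0.000 m
→ into stereo (λ₀=53.4°): φ=27.03459300°, λ−λ₀=-3.86196900°
scale k = 1.37501615

1.37501615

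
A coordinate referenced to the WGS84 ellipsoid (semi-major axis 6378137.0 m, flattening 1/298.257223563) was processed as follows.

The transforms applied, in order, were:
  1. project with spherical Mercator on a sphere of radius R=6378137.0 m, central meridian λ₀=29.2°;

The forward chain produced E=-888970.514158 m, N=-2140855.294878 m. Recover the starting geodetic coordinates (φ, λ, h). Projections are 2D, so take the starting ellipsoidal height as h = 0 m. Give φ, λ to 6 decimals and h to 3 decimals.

φ=-18.880360°, λ=21.214242°, h=0.000 m

start: E=-888970.5142, N=-2140855.2949 m
→ merc⁻¹: φ=-18.88036000°, λ=21.21424200°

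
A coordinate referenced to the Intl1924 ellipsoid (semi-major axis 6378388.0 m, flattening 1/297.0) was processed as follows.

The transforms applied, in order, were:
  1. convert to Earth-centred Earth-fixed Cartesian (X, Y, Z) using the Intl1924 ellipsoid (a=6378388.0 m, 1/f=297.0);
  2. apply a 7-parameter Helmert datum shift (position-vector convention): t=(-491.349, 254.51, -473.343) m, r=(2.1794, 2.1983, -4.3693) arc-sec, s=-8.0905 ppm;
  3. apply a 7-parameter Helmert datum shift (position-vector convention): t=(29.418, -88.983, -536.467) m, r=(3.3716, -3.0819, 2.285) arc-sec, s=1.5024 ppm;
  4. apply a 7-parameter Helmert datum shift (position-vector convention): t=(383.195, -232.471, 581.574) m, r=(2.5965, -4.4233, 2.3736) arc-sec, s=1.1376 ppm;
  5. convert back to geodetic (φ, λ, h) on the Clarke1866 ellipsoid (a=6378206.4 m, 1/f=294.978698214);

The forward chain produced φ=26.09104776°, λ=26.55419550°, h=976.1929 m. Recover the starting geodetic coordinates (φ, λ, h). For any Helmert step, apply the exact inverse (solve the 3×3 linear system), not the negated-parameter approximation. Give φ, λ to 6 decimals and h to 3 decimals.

start: φ=26.091048°, λ=26.554196°, h=976.193 m
→ ECEF (a=6378206.400, f=1/294.978698214): X=5128123.8248, Y=2562847.5131, Z=2788395.8456
→ Helmert⁻¹: X=5127824.0718, Y=2563053.1514, Z=2787668.8710
→ Helmert⁻¹: X=5127857.0022, Y=2563127.0511, Z=2788082.6344
→ Helmert⁻¹: X=5128305.8298, Y=2563031.3734, Z=2788606.1131
→ geod (Bowring, a=6378388.000): φ=26.09073700°, λ=26.55502600°, h=1078.8340 m

φ=26.090737°, λ=26.555026°, h=1078.834 m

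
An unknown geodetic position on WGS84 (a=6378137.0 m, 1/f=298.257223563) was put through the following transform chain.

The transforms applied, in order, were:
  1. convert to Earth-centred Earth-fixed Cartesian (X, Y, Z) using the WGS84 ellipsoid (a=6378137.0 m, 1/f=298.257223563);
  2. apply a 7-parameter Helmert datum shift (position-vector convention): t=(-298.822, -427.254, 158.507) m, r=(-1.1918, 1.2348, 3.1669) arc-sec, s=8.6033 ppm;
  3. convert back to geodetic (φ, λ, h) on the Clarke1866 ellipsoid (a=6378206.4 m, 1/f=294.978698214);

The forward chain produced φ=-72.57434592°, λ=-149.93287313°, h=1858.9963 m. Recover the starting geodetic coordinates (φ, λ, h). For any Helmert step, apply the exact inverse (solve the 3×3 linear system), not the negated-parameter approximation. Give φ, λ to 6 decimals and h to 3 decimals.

φ=-72.578051°, λ=-149.940696°, h=1666.959 m

start: φ=-72.574346°, λ=-149.932873°, h=1858.996 m
→ ECEF (a=6378206.400, f=1/294.978698214): X=-1658646.3060, Y=-960212.6397, Z=-6064778.1292
→ Helmert⁻¹: X=-1658311.6445, Y=-959716.6244, Z=-6064899.9309
→ geod (Bowring, a=6378137.000): φ=-72.57805100°, λ=-149.94069600°, h=1666.9590 m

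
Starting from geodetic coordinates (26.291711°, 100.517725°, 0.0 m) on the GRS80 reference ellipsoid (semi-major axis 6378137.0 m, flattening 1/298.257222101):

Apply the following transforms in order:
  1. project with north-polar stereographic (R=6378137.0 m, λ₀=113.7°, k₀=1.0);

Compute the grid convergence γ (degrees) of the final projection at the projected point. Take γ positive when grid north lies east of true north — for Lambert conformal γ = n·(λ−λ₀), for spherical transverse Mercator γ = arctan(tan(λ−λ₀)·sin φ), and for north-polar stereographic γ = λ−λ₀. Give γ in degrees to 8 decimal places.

start: φ=26.291711°, λ=100.517725°, h=0.000 m
→ into stereo (λ₀=113.7°): φ=26.29171100°, λ−λ₀=-13.18227500°
convergence γ = -13.18227500°

-13.18227500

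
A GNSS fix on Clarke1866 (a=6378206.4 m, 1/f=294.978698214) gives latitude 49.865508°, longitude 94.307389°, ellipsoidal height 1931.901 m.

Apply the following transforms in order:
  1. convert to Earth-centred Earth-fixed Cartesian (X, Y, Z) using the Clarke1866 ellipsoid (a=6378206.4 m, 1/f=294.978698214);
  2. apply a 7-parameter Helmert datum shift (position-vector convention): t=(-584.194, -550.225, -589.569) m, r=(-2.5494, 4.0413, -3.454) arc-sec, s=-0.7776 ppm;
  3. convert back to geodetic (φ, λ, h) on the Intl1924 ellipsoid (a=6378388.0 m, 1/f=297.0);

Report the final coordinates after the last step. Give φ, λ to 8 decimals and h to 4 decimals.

φ=49.86364073°, λ=94.31372340°, h=883.4737 m

start: φ=49.865508°, λ=94.307389°, h=1931.901 m
→ ECEF (a=6378206.400, f=1/294.978698214): X=-309494.1642, Y=4109053.0370, Z=4854432.6370
→ Helmert 7p (PV): X=-309914.1978, Y=4108564.7993, Z=4853794.5698
→ geod (Bowring, a=6378388.000): φ=49.86364073°, λ=94.31372340°, h=883.4737 m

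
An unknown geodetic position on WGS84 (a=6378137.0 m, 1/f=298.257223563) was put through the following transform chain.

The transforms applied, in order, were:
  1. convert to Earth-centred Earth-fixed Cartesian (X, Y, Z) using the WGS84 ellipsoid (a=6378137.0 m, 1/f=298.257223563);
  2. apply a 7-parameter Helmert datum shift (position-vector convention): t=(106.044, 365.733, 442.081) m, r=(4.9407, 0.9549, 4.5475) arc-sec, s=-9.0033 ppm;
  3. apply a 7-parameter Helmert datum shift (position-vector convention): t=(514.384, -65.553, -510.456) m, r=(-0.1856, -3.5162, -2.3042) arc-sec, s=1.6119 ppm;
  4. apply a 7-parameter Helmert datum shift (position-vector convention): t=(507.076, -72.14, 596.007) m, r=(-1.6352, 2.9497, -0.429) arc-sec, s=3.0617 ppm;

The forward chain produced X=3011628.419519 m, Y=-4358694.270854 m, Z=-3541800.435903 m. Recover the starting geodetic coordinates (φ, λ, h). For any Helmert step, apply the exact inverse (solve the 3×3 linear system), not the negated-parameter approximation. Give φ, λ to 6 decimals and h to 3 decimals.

φ=-33.947156°, λ=-55.369776°, h=1228.791 m

start: X=3011628.4195, Y=-4358694.2709, Z=-3541800.4359 m
→ Helmert⁻¹: X=3011171.8475, Y=-4358574.4405, Z=-3542377.0891
→ Helmert⁻¹: X=3010640.9203, Y=-4358465.0429, Z=-3541916.1683
→ Helmert⁻¹: X=3010482.2773, Y=-4359021.2406, Z=-3542271.7930
→ geod (Bowring, a=6378137.000): φ=-33.94715600°, λ=-55.36977600°, h=1228.7910 m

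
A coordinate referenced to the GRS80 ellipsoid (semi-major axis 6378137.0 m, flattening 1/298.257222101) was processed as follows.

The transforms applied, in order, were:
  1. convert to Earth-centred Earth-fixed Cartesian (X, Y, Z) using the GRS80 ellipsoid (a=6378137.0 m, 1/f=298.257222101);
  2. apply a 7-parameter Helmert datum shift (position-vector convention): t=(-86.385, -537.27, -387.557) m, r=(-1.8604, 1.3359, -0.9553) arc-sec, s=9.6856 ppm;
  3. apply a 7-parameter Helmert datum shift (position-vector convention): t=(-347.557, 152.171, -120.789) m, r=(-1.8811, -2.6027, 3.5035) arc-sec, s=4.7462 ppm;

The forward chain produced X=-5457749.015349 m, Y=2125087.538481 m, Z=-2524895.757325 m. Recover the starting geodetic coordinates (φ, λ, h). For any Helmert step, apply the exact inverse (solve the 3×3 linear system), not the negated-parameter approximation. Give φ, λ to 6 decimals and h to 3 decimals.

start: X=-5457749.0153, Y=2125087.5385, Z=-2524895.7573 m
→ Helmert⁻¹: X=-5457371.3187, Y=2125041.0027, Z=-2524674.7428
→ Helmert⁻¹: X=-5457225.5727, Y=2125555.1783, Z=-2524278.9099
→ geod (Bowring, a=6378137.000): φ=-23.45703300°, λ=158.71939800°, h=2631.4430 m

φ=-23.457033°, λ=158.719398°, h=2631.443 m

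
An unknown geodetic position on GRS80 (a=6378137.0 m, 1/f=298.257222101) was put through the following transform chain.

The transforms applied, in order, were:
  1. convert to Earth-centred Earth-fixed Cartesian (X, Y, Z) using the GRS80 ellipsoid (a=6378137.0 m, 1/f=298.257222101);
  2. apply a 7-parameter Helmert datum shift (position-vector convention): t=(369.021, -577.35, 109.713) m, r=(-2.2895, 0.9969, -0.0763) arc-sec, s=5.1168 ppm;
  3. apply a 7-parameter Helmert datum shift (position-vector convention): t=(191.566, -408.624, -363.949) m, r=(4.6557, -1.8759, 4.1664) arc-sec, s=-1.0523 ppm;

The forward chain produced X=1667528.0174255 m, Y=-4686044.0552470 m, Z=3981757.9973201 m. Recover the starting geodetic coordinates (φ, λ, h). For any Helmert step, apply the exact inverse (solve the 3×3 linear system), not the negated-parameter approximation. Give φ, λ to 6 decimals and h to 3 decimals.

start: X=1667528.0174, Y=-4686044.0552, Z=3981757.9973 m
→ Helmert⁻¹: X=1667279.7773, Y=-4685584.1553, Z=3982216.7340
→ Helmert⁻¹: X=1666884.7145, Y=-4685026.4165, Z=3982042.6988
→ geod (Bowring, a=6378137.000): φ=38.87482800°, λ=-70.41495900°, h=851.3850 m

φ=38.874828°, λ=-70.414959°, h=851.385 m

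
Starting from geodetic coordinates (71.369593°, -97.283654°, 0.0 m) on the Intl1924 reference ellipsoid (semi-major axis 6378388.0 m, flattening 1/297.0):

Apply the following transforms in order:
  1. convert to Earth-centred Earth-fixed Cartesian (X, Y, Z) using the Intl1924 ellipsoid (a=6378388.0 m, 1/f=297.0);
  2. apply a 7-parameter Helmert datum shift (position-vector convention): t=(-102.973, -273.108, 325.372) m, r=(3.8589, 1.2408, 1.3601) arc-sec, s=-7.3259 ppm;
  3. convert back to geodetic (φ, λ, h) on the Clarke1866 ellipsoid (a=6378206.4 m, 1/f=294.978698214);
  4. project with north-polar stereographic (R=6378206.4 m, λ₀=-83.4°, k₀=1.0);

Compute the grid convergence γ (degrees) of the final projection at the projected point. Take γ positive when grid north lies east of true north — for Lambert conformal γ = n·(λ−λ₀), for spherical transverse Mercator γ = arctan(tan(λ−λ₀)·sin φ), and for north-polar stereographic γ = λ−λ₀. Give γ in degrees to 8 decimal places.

start: φ=71.369593°, λ=-97.283654°, h=0.000 m
→ ECEF (a=6378388.000, f=1/297.0): X=-259120.3892, Y=-2027339.9878, Z=6021724.0860
→ Helmert 7p (PV): X=-259171.8720, Y=-2027712.6088, Z=6021968.9740
→ geod (Bowring, a=6378206.400): φ=71.36789728°, λ=-97.28376123°, h=665.3659 m
→ into stereo (λ₀=-83.4°): φ=71.36789728°, λ−λ₀=-13.88376123°
convergence γ = -13.88376123°

-13.88376123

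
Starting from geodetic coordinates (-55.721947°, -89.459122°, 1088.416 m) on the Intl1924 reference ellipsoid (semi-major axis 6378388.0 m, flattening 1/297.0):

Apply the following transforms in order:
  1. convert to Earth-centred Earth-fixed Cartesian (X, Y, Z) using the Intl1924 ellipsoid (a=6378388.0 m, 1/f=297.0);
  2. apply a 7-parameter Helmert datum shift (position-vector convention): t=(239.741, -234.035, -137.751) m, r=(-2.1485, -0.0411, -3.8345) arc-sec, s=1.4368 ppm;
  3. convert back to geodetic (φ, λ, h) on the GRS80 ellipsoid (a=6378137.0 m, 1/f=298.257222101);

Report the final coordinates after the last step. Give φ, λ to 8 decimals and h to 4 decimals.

start: φ=-55.721947°, λ=-89.459122°, h=1088.416 m
→ ECEF (a=6378388.000, f=1/297.0): X=33995.7145, Y=-3601095.0735, Z=-5248075.7351
→ Helmert 7p (PV): X=34169.6050, Y=-3601389.5797, Z=-5248183.5099
→ geod (Bowring, a=6378137.000): φ=-55.71953013°, λ=-89.45639999°, h=1532.9465 m

φ=-55.71953013°, λ=-89.45639999°, h=1532.9465 m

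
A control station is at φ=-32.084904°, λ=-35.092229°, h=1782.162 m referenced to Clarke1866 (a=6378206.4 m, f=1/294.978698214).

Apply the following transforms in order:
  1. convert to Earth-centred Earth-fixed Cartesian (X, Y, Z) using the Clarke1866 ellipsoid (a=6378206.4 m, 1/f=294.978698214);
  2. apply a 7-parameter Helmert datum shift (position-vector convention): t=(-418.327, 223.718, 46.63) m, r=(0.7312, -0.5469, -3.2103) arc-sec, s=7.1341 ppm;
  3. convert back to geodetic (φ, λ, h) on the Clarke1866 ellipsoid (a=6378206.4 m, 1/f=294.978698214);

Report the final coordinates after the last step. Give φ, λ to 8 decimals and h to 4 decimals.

φ=-32.08679424°, λ=-35.09357126°, h=1403.8910 m

start: φ=-32.084904°, λ=-35.092229°, h=1782.162 m
→ ECEF (a=6378206.400, f=1/294.978698214): X=4427175.4601, Y=-3110574.0647, Z=-3369178.7008
→ Helmert 7p (PV): X=4426749.2371, Y=-3110429.4991, Z=-3369155.3953
→ geod (Bowring, a=6378206.400): φ=-32.08679424°, λ=-35.09357126°, h=1403.8910 m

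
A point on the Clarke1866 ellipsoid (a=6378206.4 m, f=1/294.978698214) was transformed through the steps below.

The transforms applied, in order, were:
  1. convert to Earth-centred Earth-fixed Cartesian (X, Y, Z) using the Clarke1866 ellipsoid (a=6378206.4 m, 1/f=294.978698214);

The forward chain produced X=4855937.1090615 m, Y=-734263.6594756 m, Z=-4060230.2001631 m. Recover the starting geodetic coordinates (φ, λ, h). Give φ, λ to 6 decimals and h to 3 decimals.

φ=-39.773012°, λ=-8.598526°, h=2783.588 m

start: X=4855937.1091, Y=-734263.6595, Z=-4060230.2002 m
→ geod (Bowring, a=6378206.400): φ=-39.77301200°, λ=-8.59852600°, h=2783.5880 m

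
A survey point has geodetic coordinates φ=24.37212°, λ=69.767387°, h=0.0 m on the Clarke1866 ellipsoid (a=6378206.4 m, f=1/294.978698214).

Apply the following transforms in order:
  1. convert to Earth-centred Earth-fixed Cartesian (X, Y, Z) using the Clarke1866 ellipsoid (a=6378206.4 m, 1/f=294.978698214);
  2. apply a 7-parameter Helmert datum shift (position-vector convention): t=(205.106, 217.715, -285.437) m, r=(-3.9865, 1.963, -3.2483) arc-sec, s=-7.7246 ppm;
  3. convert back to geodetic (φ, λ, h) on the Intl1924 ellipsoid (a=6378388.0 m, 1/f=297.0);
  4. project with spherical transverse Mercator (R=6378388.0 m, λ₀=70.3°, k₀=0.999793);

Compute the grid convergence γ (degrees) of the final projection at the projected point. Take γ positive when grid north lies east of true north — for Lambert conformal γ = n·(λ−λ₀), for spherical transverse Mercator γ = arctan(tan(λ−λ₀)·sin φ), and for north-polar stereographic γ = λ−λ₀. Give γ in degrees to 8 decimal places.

-0.22061918

start: φ=24.372120°, λ=69.767387°, h=0.000 m
→ ECEF (a=6378206.400, f=1/294.978698214): X=2010379.0427, Y=5454467.5719, Z=2615731.1400
→ Helmert 7p (PV): X=2010679.4102, Y=5454662.0479, Z=2615300.9469
→ geod (Bowring, a=6378388.000): φ=24.36652296°, λ=69.76527218°, h=-123.1409 m
→ into tm (λ₀=70.3°): φ=24.36652296°, λ−λ₀=-0.53472782°
convergence γ = -0.22061918°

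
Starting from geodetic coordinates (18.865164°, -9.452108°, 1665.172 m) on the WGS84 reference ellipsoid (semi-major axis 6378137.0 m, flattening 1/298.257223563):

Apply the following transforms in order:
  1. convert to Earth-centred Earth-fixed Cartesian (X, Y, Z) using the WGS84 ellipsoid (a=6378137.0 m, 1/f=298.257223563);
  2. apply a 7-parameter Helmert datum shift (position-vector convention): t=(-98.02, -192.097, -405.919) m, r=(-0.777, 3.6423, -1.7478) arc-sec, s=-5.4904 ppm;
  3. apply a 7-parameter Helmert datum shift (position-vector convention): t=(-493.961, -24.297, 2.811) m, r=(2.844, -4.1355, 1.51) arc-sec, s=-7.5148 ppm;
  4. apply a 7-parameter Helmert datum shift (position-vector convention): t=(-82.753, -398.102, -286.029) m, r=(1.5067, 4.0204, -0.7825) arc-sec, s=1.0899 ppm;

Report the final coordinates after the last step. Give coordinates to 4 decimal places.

X=5956497.4372 m, Y=-992445.0114 m, Z=2048937.5505 m

start: φ=18.865164°, λ=-9.452108°, h=1665.172 m
→ ECEF (a=6378137.000, f=1/298.257223563): X=5957213.0042, Y=-991777.3647, Z=2049770.1556
→ Helmert 7p (PV): X=5957110.0682, Y=-992006.7736, Z=2049251.5244
→ Helmert 7p (PV): X=5956537.5167, Y=-992008.2612, Z=2049344.6939
→ Helmert 7p (PV): X=5956497.4372, Y=-992445.0114, Z=2048937.5505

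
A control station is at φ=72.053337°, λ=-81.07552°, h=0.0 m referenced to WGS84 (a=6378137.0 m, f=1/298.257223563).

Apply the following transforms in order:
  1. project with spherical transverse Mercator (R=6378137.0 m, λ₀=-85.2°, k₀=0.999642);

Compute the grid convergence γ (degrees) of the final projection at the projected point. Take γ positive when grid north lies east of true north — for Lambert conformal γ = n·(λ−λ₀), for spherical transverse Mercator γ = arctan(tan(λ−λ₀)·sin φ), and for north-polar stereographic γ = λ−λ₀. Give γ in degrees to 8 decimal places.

start: φ=72.053337°, λ=-81.075520°, h=0.000 m
→ into tm (λ₀=-85.2°): φ=72.05333700°, λ−λ₀=4.12448000°
convergence γ = 3.92444138°

3.92444138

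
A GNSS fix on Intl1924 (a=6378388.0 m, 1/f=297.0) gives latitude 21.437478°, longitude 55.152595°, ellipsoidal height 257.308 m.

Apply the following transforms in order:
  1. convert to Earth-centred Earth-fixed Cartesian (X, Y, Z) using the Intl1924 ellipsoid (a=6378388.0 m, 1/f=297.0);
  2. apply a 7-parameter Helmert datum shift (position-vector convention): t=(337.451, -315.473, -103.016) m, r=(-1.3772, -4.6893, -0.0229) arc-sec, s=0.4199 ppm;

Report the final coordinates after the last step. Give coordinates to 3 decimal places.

start: φ=21.437478°, λ=55.152595°, h=257.308 m
→ ECEF (a=6378388.000, f=1/297.0): X=3394083.7574, Y=4874835.1855, Z=2316672.2327
→ Helmert 7p (PV): X=3394370.5067, Y=4874536.8507, Z=2316614.8033

X=3394370.507 m, Y=4874536.851 m, Z=2316614.803 m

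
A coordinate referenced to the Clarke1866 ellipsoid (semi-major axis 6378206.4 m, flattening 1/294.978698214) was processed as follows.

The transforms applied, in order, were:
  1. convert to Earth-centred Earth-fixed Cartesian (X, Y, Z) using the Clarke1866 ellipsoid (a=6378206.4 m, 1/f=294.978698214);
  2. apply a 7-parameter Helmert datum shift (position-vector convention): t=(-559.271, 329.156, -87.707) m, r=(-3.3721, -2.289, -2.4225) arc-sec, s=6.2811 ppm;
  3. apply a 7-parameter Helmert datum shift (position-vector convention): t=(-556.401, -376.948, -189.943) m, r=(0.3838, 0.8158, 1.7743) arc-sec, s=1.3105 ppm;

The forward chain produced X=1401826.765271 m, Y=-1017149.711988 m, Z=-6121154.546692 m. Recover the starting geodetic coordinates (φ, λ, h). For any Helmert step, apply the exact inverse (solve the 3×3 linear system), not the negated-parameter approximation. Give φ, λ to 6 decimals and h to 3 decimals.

φ=-74.295447°, λ=-35.939567°, h=3207.971 m

start: X=1401826.7653, Y=-1017149.7120, Z=-6121154.5467 m
→ Helmert⁻¹: X=1402396.7910, Y=-1016794.8843, Z=-6120949.1436
→ Helmert⁻¹: X=1402891.2687, Y=-1017001.1091, Z=-6120855.1858
→ geod (Bowring, a=6378206.400): φ=-74.29544700°, λ=-35.93956700°, h=3207.9710 m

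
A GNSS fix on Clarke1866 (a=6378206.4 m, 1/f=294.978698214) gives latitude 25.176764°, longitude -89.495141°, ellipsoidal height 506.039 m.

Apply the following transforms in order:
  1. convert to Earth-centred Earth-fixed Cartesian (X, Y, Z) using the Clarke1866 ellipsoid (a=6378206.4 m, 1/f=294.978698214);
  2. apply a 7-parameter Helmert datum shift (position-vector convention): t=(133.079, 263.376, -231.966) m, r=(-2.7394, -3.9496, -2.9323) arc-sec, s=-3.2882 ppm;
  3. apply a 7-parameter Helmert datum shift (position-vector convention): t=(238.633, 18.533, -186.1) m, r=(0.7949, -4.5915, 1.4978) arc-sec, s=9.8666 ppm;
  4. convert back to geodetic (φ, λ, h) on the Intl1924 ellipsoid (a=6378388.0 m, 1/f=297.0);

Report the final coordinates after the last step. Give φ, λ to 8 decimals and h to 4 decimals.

φ=25.17396460°, λ=-89.49293322°, h=-89.9058 m

start: φ=25.176764°, λ=-89.495141°, h=506.039 m
→ ECEF (a=6378206.400, f=1/294.978698214): X=50896.6766, Y=-5776046.9506, Z=2696869.0843
→ Helmert 7p (PV): X=50895.8351, Y=-5775729.4884, Z=2696705.9364
→ Helmert 7p (PV): X=51116.8815, Y=-5775777.9652, Z=2696525.3181
→ geod (Bowring, a=6378388.000): φ=25.17396460°, λ=-89.49293322°, h=-89.9058 m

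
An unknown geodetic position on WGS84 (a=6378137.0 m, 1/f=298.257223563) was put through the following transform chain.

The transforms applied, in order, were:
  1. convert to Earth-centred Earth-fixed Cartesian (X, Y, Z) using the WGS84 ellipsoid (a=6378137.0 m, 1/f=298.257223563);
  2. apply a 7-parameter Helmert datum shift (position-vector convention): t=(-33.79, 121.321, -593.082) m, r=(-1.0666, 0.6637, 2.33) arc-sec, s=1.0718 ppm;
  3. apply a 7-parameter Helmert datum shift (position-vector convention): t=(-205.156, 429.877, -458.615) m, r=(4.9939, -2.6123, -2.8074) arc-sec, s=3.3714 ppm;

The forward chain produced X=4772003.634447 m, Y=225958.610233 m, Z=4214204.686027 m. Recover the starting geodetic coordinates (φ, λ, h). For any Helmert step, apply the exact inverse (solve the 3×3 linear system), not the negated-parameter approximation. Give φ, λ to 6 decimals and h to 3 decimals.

φ=41.612381°, λ=2.705314°, h=2523.759 m

start: X=4772003.6344, Y=225958.6102, Z=4214204.6860 m
→ Helmert⁻¹: X=4772243.0064, Y=225694.9660, Z=4214583.1880
→ Helmert⁻¹: X=4772260.6655, Y=225497.6982, Z=4215188.2740
→ geod (Bowring, a=6378137.000): φ=41.61238100°, λ=2.70531400°, h=2523.7590 m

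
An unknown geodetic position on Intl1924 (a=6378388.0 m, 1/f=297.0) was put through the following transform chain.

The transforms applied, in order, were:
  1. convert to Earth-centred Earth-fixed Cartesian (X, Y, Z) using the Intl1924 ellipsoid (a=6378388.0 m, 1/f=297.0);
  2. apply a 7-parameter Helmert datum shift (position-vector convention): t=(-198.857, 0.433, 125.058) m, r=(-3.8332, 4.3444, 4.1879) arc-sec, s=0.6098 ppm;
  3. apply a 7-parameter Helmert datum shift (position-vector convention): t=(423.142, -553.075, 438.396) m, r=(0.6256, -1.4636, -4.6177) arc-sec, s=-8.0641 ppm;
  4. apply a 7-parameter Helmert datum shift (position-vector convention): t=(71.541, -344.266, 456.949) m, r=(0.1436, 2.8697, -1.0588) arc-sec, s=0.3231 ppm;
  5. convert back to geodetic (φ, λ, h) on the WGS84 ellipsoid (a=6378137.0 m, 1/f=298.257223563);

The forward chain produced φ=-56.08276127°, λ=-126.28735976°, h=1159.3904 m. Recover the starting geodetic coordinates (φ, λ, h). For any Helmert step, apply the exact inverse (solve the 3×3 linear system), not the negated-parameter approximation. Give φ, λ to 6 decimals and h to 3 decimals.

φ=-56.094342°, λ=-126.298144°, h=1558.401 m

start: φ=-56.082761°, λ=-126.287360°, h=1159.390 m
→ ECEF (a=6378137.000, f=1/298.257223563): X=-2111577.5797, Y=-2875894.0999, Z=-5270551.7112
→ Helmert⁻¹: X=-2111560.3432, Y=-2875563.4136, Z=-5271034.3327
→ Helmert⁻¹: X=-2111973.5562, Y=-2875096.7928, Z=-5271491.5326
→ Helmert⁻¹: X=-2111720.7491, Y=-2874954.6284, Z=-5271711.2813
→ geod (Bowring, a=6378388.000): φ=-56.09434200°, λ=-126.29814400°, h=1558.4010 m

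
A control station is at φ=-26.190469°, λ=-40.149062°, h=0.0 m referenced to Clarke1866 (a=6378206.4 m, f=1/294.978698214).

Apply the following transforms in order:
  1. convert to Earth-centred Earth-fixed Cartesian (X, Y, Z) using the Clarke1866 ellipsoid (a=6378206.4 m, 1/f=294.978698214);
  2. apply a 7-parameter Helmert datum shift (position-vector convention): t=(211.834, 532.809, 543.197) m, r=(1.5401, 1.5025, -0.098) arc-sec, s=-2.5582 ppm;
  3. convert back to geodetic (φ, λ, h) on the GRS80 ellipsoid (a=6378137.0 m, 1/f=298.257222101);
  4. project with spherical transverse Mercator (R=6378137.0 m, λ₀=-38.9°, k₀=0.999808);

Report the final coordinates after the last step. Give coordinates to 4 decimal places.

E=-124213.0349 m, N=-2915013.2465 m

start: φ=-26.190469°, λ=-40.149062°, h=0.000 m
→ ECEF (a=6378206.400, f=1/294.978698214): X=4377654.7885, Y=-3692738.8936, Z=-2797854.3273
→ Helmert 7p (PV): X=4377833.2887, Y=-3692177.8273, Z=-2797363.4332
→ geod (Bowring, a=6378137.000): φ=-26.18569287°, λ=-40.14361992°, h=-395.6227 m
→ tm (R=6378137.0, λ₀=-38.9°): E=-124213.0349, N=-2915013.2465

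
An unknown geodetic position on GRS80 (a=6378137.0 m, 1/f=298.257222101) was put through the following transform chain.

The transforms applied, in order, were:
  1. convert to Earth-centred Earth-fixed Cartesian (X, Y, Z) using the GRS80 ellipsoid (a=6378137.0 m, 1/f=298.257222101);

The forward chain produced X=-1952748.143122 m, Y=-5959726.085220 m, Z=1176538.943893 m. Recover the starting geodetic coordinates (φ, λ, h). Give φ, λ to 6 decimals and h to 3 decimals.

φ=10.695183°, λ=-108.141764°, h=3487.259 m

start: X=-1952748.1431, Y=-5959726.0852, Z=1176538.9439 m
→ geod (Bowring, a=6378137.000): φ=10.69518300°, λ=-108.14176400°, h=3487.2590 m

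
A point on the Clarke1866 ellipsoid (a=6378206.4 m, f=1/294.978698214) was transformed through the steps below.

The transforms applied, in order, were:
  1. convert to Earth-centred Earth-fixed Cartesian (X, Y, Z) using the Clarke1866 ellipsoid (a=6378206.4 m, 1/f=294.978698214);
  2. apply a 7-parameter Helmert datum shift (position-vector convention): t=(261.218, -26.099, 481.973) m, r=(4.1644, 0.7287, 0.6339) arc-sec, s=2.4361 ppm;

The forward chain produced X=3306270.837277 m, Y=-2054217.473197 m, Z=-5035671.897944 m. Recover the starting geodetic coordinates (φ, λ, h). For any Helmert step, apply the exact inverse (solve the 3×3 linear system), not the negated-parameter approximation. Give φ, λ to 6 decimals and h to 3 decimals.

φ=-52.488462°, λ=-31.856089°, h=263.705 m

start: X=3306270.8373, Y=-2054217.4732, Z=-5035671.8979 m
→ Helmert⁻¹: X=3306013.0439, Y=-2054298.2067, Z=-5036088.4474
→ geod (Bowring, a=6378206.400): φ=-52.48846200°, λ=-31.85608900°, h=263.7050 m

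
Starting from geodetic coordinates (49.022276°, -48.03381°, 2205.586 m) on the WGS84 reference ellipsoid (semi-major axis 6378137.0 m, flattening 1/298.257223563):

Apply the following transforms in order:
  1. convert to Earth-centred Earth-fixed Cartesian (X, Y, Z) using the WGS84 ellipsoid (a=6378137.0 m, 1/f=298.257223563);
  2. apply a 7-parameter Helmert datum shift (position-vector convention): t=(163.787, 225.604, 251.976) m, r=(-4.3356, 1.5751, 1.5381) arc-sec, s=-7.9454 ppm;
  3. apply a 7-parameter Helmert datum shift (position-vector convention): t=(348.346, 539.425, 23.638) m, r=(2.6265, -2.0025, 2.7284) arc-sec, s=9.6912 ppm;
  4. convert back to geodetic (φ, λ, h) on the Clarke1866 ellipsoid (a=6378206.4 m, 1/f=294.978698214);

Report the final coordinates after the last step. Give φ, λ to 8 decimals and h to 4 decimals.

φ=49.02798618°, λ=-48.02016534°, h=2342.6164 m

start: φ=49.022276°, λ=-48.033810°, h=2205.586 m
→ ECEF (a=6378137.000, f=1/298.257223563): X=2803164.2782, Y=-3116926.1975, Z=4793848.7868
→ Helmert 7p (PV): X=2803365.6424, Y=-3116554.1616, Z=4794106.7841
→ Helmert 7p (PV): X=2803735.8379, Y=-3116068.9044, Z=4794164.4138
→ geod (Bowring, a=6378206.400): φ=49.02798618°, λ=-48.02016534°, h=2342.6164 m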